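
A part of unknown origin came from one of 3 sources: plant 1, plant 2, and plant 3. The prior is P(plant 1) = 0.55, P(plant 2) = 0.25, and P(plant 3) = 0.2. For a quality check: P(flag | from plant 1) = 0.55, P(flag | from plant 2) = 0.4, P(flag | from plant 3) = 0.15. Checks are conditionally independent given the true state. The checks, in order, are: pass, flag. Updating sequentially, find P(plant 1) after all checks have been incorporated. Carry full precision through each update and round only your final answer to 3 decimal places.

0.614

After 'pass': normaliser = 0.45·0.5500 + 0.6·0.2500 + 0.85·0.2000; P(plant 1) ≈ 0.4361, P(plant 2) ≈ 0.2643, P(plant 3) ≈ 0.2996
After 'flag': normaliser = 0.55·0.4361 + 0.4·0.2643 + 0.15·0.2996; P(plant 1) ≈ 0.6142, P(plant 2) ≈ 0.2707, P(plant 3) ≈ 0.1151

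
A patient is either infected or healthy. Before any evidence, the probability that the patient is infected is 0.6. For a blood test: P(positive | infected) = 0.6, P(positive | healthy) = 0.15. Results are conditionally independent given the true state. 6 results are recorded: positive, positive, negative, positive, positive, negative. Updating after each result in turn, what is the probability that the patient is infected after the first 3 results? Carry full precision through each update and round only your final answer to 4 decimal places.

After 'positive': P(infected) = 0.6·0.6000 / (0.6·0.6000 + 0.15·0.4000) ≈ 0.8571
After 'positive': P(infected) = 0.6·0.8571 / (0.6·0.8571 + 0.15·0.1429) ≈ 0.9600
After 'negative': P(infected) = 0.4·0.9600 / (0.4·0.9600 + 0.85·0.0400) ≈ 0.9187

0.9187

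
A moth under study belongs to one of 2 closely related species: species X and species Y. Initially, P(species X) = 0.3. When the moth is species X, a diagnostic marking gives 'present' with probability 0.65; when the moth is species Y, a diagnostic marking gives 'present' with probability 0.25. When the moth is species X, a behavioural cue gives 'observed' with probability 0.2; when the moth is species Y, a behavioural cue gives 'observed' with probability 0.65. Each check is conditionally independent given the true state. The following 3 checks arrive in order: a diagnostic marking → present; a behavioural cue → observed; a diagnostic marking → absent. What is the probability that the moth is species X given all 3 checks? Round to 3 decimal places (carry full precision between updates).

0.138

After a diagnostic marking='present': P(species X) = 0.65·0.3000 / (0.65·0.3000 + 0.25·0.7000) ≈ 0.5270
After a behavioural cue='observed': P(species X) = 0.2·0.5270 / (0.2·0.5270 + 0.65·0.4730) ≈ 0.2553
After a diagnostic marking='absent': P(species X) = 0.35·0.2553 / (0.35·0.2553 + 0.75·0.7447) ≈ 0.1379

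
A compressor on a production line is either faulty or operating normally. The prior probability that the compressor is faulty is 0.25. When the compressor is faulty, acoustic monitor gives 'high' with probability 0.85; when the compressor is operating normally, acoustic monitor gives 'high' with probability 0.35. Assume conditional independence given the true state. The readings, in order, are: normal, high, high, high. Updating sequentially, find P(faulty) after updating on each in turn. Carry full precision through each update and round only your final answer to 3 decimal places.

0.524

After 'normal': P(faulty) = 0.15·0.2500 / (0.15·0.2500 + 0.65·0.7500) ≈ 0.0714
After 'high': P(faulty) = 0.85·0.0714 / (0.85·0.0714 + 0.35·0.9286) ≈ 0.1574
After 'high': P(faulty) = 0.85·0.1574 / (0.85·0.1574 + 0.35·0.8426) ≈ 0.3121
After 'high': P(faulty) = 0.85·0.3121 / (0.85·0.3121 + 0.35·0.6879) ≈ 0.5242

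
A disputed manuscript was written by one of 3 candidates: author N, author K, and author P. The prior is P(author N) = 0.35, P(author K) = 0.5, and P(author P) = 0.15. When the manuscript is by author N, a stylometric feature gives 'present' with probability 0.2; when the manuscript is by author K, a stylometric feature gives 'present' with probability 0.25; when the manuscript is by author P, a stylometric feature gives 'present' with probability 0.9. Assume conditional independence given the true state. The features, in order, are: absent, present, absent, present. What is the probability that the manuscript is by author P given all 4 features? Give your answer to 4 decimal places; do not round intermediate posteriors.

Each posterior becomes the prior for the next update.
After 'absent': normaliser = 0.8·0.3500 + 0.75·0.5000 + 0.1·0.1500; P(author N) ≈ 0.4179, P(author K) ≈ 0.5597, P(author P) ≈ 0.0224
After 'present': normaliser = 0.2·0.4179 + 0.25·0.5597 + 0.9·0.0224; P(author N) ≈ 0.3430, P(author K) ≈ 0.5743, P(author P) ≈ 0.0827
After 'absent': normaliser = 0.8·0.3430 + 0.75·0.5743 + 0.1·0.0827; P(author N) ≈ 0.3847, P(author K) ≈ 0.6037, P(author P) ≈ 0.0116
After 'present': normaliser = 0.2·0.3847 + 0.25·0.6037 + 0.9·0.0116; P(author N) ≈ 0.3228, P(author K) ≈ 0.6334, P(author P) ≈ 0.0438

0.0438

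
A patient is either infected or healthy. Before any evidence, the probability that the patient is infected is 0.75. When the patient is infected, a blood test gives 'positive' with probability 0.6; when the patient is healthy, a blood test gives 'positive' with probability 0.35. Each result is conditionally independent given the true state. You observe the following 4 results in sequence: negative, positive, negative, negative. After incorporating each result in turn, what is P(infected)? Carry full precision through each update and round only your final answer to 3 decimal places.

0.545

After 'negative': P(infected) = 0.4·0.7500 / (0.4·0.7500 + 0.65·0.2500) ≈ 0.6486
After 'positive': P(infected) = 0.6·0.6486 / (0.6·0.6486 + 0.35·0.3514) ≈ 0.7599
After 'negative': P(infected) = 0.4·0.7599 / (0.4·0.7599 + 0.65·0.2401) ≈ 0.6607
After 'negative': P(infected) = 0.4·0.6607 / (0.4·0.6607 + 0.65·0.3393) ≈ 0.5451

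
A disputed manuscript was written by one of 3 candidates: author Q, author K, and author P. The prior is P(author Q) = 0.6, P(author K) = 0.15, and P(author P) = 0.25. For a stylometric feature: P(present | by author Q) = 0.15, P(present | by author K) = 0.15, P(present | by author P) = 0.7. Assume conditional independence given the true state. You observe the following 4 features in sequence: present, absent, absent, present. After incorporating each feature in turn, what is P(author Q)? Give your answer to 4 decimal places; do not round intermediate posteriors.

0.4201

After 'present': normaliser = 0.15·0.6000 + 0.15·0.1500 + 0.7·0.2500; P(author Q) ≈ 0.3130, P(author K) ≈ 0.0783, P(author P) ≈ 0.6087
After 'absent': normaliser = 0.85·0.3130 + 0.85·0.0783 + 0.3·0.6087; P(author Q) ≈ 0.5165, P(author K) ≈ 0.1291, P(author P) ≈ 0.3544
After 'absent': normaliser = 0.85·0.5165 + 0.85·0.1291 + 0.3·0.3544; P(author Q) ≈ 0.6701, P(author K) ≈ 0.1675, P(author P) ≈ 0.1623
After 'present': normaliser = 0.15·0.6701 + 0.15·0.1675 + 0.7·0.1623; P(author Q) ≈ 0.4201, P(author K) ≈ 0.1050, P(author P) ≈ 0.4749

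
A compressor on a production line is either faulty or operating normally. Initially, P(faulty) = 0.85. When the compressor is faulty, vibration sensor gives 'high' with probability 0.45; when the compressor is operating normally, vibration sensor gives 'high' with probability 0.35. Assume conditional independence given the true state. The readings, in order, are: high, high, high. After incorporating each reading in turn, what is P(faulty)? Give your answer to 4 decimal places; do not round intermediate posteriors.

0.9233

Apply Bayes' rule sequentially, carrying P(faulty) forward.
After 'high': P(faulty) = 0.45·0.8500 / (0.45·0.8500 + 0.35·0.1500) ≈ 0.8793
After 'high': P(faulty) = 0.45·0.8793 / (0.45·0.8793 + 0.35·0.1207) ≈ 0.9035
After 'high': P(faulty) = 0.45·0.9035 / (0.45·0.9035 + 0.35·0.0965) ≈ 0.9233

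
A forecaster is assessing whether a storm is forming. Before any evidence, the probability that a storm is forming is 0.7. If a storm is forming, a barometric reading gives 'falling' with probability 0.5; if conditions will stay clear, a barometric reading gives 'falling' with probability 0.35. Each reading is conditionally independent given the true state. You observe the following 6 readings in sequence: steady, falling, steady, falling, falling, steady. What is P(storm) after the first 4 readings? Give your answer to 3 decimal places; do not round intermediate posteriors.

0.738

After 'steady': P(storm) = 0.5·0.7000 / (0.5·0.7000 + 0.65·0.3000) ≈ 0.6422
After 'falling': P(storm) = 0.5·0.6422 / (0.5·0.6422 + 0.35·0.3578) ≈ 0.7194
After 'steady': P(storm) = 0.5·0.7194 / (0.5·0.7194 + 0.65·0.2806) ≈ 0.6636
After 'falling': P(storm) = 0.5·0.6636 / (0.5·0.6636 + 0.35·0.3364) ≈ 0.7381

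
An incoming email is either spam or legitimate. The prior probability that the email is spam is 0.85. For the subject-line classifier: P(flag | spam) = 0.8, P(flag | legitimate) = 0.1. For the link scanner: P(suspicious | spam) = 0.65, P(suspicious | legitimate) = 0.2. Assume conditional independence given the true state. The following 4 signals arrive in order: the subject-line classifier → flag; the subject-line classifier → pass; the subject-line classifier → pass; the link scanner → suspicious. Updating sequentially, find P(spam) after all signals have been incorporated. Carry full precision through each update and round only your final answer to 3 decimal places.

0.879

After the subject-line classifier='flag': P(spam) = 0.8·0.8500 / (0.8·0.8500 + 0.1·0.1500) ≈ 0.9784
After the subject-line classifier='pass': P(spam) = 0.2·0.9784 / (0.2·0.9784 + 0.9·0.0216) ≈ 0.9097
After the subject-line classifier='pass': P(spam) = 0.2·0.9097 / (0.2·0.9097 + 0.9·0.0903) ≈ 0.6912
After the link scanner='suspicious': P(spam) = 0.65·0.6912 / (0.65·0.6912 + 0.2·0.3088) ≈ 0.8792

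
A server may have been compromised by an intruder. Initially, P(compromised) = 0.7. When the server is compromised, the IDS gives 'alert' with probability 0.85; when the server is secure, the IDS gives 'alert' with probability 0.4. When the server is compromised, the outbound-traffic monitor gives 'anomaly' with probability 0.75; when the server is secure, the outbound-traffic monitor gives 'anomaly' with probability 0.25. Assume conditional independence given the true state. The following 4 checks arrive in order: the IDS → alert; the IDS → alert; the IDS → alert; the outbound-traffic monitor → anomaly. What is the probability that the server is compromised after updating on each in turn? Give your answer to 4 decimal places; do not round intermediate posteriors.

Each posterior becomes the prior for the next update.
After the IDS='alert': P(compromised) = 0.85·0.7000 / (0.85·0.7000 + 0.4·0.3000) ≈ 0.8322
After the IDS='alert': P(compromised) = 0.85·0.8322 / (0.85·0.8322 + 0.4·0.1678) ≈ 0.9133
After the IDS='alert': P(compromised) = 0.85·0.9133 / (0.85·0.9133 + 0.4·0.0867) ≈ 0.9572
After the outbound-traffic monitor='anomaly': P(compromised) = 0.75·0.9572 / (0.75·0.9572 + 0.25·0.0428) ≈ 0.9853

0.9853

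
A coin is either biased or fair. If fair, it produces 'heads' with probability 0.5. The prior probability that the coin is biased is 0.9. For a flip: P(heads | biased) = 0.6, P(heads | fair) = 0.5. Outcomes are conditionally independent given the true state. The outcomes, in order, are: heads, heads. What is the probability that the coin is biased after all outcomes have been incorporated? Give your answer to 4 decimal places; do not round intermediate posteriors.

Apply Bayes' rule sequentially, carrying P(biased) forward.
After 'heads': P(biased) = 0.6·0.9000 / (0.6·0.9000 + 0.5·0.1000) ≈ 0.9153
After 'heads': P(biased) = 0.6·0.9153 / (0.6·0.9153 + 0.5·0.0847) ≈ 0.9284

0.9284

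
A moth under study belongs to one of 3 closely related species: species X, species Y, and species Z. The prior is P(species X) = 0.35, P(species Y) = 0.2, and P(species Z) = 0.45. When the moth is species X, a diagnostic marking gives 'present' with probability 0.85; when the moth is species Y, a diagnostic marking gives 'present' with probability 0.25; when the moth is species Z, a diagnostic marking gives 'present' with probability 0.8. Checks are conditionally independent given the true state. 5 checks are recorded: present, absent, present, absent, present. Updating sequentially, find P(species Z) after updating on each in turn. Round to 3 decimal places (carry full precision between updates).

After 'present': normaliser = 0.85·0.3500 + 0.25·0.2000 + 0.8·0.4500; P(species X) ≈ 0.4205, P(species Y) ≈ 0.0707, P(species Z) ≈ 0.5088
After 'absent': normaliser = 0.15·0.4205 + 0.75·0.0707 + 0.2·0.5088; P(species X) ≈ 0.2895, P(species Y) ≈ 0.2433, P(species Z) ≈ 0.4672
After 'present': normaliser = 0.85·0.2895 + 0.25·0.2433 + 0.8·0.4672; P(species X) ≈ 0.3616, P(species Y) ≈ 0.0894, P(species Z) ≈ 0.5491
After 'absent': normaliser = 0.15·0.3616 + 0.75·0.0894 + 0.2·0.5491; P(species X) ≈ 0.2347, P(species Y) ≈ 0.2901, P(species Z) ≈ 0.4752
After 'present': normaliser = 0.85·0.2347 + 0.25·0.2901 + 0.8·0.4752; P(species X) ≈ 0.3059, P(species Y) ≈ 0.1112, P(species Z) ≈ 0.5829

0.583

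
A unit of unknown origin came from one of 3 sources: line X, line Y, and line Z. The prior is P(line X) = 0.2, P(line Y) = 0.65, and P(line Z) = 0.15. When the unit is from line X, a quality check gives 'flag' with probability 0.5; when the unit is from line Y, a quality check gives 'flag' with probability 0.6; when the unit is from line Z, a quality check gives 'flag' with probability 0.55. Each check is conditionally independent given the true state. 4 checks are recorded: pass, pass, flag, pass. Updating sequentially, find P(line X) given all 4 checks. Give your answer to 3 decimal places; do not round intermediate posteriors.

0.278

After 'pass': normaliser = 0.5·0.2000 + 0.4·0.6500 + 0.45·0.1500; P(line X) ≈ 0.2339, P(line Y) ≈ 0.6082, P(line Z) ≈ 0.1579
After 'pass': normaliser = 0.5·0.2339 + 0.4·0.6082 + 0.45·0.1579; P(line X) ≈ 0.2712, P(line Y) ≈ 0.5641, P(line Z) ≈ 0.1647
After 'flag': normaliser = 0.5·0.2712 + 0.6·0.5641 + 0.55·0.1647; P(line X) ≈ 0.2401, P(line Y) ≈ 0.5994, P(line Z) ≈ 0.1605
After 'pass': normaliser = 0.5·0.2401 + 0.4·0.5994 + 0.45·0.1605; P(line X) ≈ 0.2779, P(line Y) ≈ 0.5549, P(line Z) ≈ 0.1671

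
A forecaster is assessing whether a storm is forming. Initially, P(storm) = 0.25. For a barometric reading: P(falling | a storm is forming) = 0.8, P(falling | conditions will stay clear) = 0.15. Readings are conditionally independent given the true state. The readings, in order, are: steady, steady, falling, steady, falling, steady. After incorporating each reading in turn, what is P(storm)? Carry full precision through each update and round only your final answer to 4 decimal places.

After 'steady': P(storm) = 0.2·0.2500 / (0.2·0.2500 + 0.85·0.7500) ≈ 0.0727
After 'steady': P(storm) = 0.2·0.0727 / (0.2·0.0727 + 0.85·0.9273) ≈ 0.0181
After 'falling': P(storm) = 0.8·0.0181 / (0.8·0.0181 + 0.15·0.9819) ≈ 0.0896
After 'steady': P(storm) = 0.2·0.0896 / (0.2·0.0896 + 0.85·0.9104) ≈ 0.0226
After 'falling': P(storm) = 0.8·0.0226 / (0.8·0.0226 + 0.15·0.9774) ≈ 0.1099
After 'steady': P(storm) = 0.2·0.1099 / (0.2·0.1099 + 0.85·0.8901) ≈ 0.0282

0.0282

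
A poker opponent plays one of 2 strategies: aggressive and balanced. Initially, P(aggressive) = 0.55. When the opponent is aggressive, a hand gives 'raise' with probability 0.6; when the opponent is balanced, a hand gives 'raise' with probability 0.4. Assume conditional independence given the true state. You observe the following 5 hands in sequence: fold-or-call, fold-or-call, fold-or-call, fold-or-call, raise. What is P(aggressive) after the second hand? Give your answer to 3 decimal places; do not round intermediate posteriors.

0.352

After 'fold-or-call': P(aggressive) = 0.4·0.5500 / (0.4·0.5500 + 0.6·0.4500) ≈ 0.4490
After 'fold-or-call': P(aggressive) = 0.4·0.4490 / (0.4·0.4490 + 0.6·0.5510) ≈ 0.3520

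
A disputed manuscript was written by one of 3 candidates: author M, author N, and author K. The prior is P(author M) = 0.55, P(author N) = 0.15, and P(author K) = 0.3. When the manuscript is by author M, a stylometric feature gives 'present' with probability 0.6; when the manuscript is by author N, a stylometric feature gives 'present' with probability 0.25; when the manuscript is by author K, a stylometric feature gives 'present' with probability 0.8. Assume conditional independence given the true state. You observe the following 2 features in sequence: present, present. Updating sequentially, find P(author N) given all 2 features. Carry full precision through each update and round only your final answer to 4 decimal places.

0.0235

Each posterior becomes the prior for the next update.
After 'present': normaliser = 0.6·0.5500 + 0.25·0.1500 + 0.8·0.3000; P(author M) ≈ 0.5432, P(author N) ≈ 0.0617, P(author K) ≈ 0.3951
After 'present': normaliser = 0.6·0.5432 + 0.25·0.0617 + 0.8·0.3951; P(author M) ≈ 0.4958, P(author N) ≈ 0.0235, P(author K) ≈ 0.4808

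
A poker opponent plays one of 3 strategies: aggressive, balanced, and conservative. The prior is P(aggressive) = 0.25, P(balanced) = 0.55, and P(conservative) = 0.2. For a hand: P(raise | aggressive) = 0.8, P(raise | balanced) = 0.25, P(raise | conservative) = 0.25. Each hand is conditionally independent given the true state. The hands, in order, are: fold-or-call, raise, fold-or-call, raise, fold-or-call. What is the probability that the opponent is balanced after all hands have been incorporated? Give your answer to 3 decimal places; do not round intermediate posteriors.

0.689

After 'fold-or-call': normaliser = 0.2·0.2500 + 0.75·0.5500 + 0.75·0.2000; P(aggressive) ≈ 0.0816, P(balanced) ≈ 0.6735, P(conservative) ≈ 0.2449
After 'raise': normaliser = 0.8·0.0816 + 0.25·0.6735 + 0.25·0.2449; P(aggressive) ≈ 0.2215, P(balanced) ≈ 0.5709, P(conservative) ≈ 0.2076
After 'fold-or-call': normaliser = 0.2·0.2215 + 0.75·0.5709 + 0.75·0.2076; P(aggressive) ≈ 0.0705, P(balanced) ≈ 0.6816, P(conservative) ≈ 0.2479
After 'raise': normaliser = 0.8·0.0705 + 0.25·0.6816 + 0.25·0.2479; P(aggressive) ≈ 0.1953, P(balanced) ≈ 0.5901, P(conservative) ≈ 0.2146
After 'fold-or-call': normaliser = 0.2·0.1953 + 0.75·0.5901 + 0.75·0.2146; P(aggressive) ≈ 0.0608, P(balanced) ≈ 0.6888, P(conservative) ≈ 0.2505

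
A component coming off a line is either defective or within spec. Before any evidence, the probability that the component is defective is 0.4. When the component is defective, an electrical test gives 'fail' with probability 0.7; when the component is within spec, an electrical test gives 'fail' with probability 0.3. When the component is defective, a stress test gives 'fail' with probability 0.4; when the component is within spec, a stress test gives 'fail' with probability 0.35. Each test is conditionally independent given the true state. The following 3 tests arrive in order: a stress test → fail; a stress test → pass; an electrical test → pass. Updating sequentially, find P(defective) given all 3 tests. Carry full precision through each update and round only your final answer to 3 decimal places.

After a stress test='fail': P(defective) = 0.4·0.4000 / (0.4·0.4000 + 0.35·0.6000) ≈ 0.4324
After a stress test='pass': P(defective) = 0.6·0.4324 / (0.6·0.4324 + 0.65·0.5676) ≈ 0.4129
After an electrical test='pass': P(defective) = 0.3·0.4129 / (0.3·0.4129 + 0.7·0.5871) ≈ 0.2316

0.232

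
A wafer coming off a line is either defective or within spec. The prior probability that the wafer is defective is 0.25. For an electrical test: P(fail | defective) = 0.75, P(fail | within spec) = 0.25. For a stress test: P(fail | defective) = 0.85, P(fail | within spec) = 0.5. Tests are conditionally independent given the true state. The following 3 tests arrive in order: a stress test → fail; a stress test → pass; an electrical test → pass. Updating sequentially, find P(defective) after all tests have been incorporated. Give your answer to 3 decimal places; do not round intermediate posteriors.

Each posterior becomes the prior for the next update.
After a stress test='fail': P(defective) = 0.85·0.2500 / (0.85·0.2500 + 0.5·0.7500) ≈ 0.3617
After a stress test='pass': P(defective) = 0.15·0.3617 / (0.15·0.3617 + 0.5·0.6383) ≈ 0.1453
After an electrical test='pass': P(defective) = 0.25·0.1453 / (0.25·0.1453 + 0.75·0.8547) ≈ 0.0536

0.054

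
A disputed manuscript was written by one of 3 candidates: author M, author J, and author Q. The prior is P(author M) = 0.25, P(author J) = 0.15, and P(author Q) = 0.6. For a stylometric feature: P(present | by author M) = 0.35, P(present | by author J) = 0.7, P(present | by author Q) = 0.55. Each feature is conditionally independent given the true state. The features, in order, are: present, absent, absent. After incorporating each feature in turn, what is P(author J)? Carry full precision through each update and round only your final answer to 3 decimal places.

0.083

After 'present': normaliser = 0.35·0.2500 + 0.7·0.1500 + 0.55·0.6000; P(author M) ≈ 0.1675, P(author J) ≈ 0.2010, P(author Q) ≈ 0.6316
After 'absent': normaliser = 0.65·0.1675 + 0.3·0.2010 + 0.45·0.6316; P(author M) ≈ 0.2401, P(author J) ≈ 0.1330, P(author Q) ≈ 0.6269
After 'absent': normaliser = 0.65·0.2401 + 0.3·0.1330 + 0.45·0.6269; P(author M) ≈ 0.3265, P(author J) ≈ 0.0834, P(author Q) ≈ 0.5901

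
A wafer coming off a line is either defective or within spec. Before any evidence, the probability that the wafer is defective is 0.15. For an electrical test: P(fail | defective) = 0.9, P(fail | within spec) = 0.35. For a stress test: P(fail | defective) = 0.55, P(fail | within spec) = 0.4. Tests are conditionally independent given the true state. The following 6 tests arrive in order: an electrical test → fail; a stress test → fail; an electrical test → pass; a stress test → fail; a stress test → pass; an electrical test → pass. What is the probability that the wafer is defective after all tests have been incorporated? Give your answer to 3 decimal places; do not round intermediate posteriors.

0.015

Each posterior becomes the prior for the next update.
After an electrical test='fail': P(defective) = 0.9·0.1500 / (0.9·0.1500 + 0.35·0.8500) ≈ 0.3121
After a stress test='fail': P(defective) = 0.55·0.3121 / (0.55·0.3121 + 0.4·0.6879) ≈ 0.3842
After an electrical test='pass': P(defective) = 0.1·0.3842 / (0.1·0.3842 + 0.65·0.6158) ≈ 0.0876
After a stress test='fail': P(defective) = 0.55·0.0876 / (0.55·0.0876 + 0.4·0.9124) ≈ 0.1166
After a stress test='pass': P(defective) = 0.45·0.1166 / (0.45·0.1166 + 0.6·0.8834) ≈ 0.0901
After an electrical test='pass': P(defective) = 0.1·0.0901 / (0.1·0.0901 + 0.65·0.9099) ≈ 0.0150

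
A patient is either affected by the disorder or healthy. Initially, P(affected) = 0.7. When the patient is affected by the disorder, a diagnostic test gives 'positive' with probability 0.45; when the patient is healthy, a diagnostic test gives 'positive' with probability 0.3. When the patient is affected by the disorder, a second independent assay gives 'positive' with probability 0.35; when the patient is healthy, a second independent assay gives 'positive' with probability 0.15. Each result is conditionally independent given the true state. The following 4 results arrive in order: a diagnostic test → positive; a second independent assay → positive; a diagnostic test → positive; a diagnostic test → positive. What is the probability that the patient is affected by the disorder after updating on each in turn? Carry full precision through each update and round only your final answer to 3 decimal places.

Each posterior becomes the prior for the next update.
After a diagnostic test='positive': P(affected) = 0.45·0.7000 / (0.45·0.7000 + 0.3·0.3000) ≈ 0.7778
After a second independent assay='positive': P(affected) = 0.35·0.7778 / (0.35·0.7778 + 0.15·0.2222) ≈ 0.8909
After a diagnostic test='positive': P(affected) = 0.45·0.8909 / (0.45·0.8909 + 0.3·0.1091) ≈ 0.9245
After a diagnostic test='positive': P(affected) = 0.45·0.9245 / (0.45·0.9245 + 0.3·0.0755) ≈ 0.9484

0.948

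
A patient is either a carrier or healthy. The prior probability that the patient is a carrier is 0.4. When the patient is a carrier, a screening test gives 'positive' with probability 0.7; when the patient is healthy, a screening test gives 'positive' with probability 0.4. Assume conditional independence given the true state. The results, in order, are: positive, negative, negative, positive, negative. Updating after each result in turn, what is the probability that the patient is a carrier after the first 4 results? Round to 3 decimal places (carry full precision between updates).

0.338

Each posterior becomes the prior for the next update.
After 'positive': P(carrier) = 0.7·0.4000 / (0.7·0.4000 + 0.4·0.6000) ≈ 0.5385
After 'negative': P(carrier) = 0.3·0.5385 / (0.3·0.5385 + 0.6·0.4615) ≈ 0.3684
After 'negative': P(carrier) = 0.3·0.3684 / (0.3·0.3684 + 0.6·0.6316) ≈ 0.2258
After 'positive': P(carrier) = 0.7·0.2258 / (0.7·0.2258 + 0.4·0.7742) ≈ 0.3379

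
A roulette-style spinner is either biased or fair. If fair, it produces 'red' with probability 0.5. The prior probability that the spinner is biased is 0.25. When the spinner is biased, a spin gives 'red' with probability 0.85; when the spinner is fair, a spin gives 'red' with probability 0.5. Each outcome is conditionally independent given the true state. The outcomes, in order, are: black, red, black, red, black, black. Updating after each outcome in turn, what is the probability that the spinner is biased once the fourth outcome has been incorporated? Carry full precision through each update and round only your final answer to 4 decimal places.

After 'black': P(biased) = 0.15·0.2500 / (0.15·0.2500 + 0.5·0.7500) ≈ 0.0909
After 'red': P(biased) = 0.85·0.0909 / (0.85·0.0909 + 0.5·0.9091) ≈ 0.1453
After 'black': P(biased) = 0.15·0.1453 / (0.15·0.1453 + 0.5·0.8547) ≈ 0.0485
After 'red': P(biased) = 0.85·0.0485 / (0.85·0.0485 + 0.5·0.9515) ≈ 0.0798

0.0798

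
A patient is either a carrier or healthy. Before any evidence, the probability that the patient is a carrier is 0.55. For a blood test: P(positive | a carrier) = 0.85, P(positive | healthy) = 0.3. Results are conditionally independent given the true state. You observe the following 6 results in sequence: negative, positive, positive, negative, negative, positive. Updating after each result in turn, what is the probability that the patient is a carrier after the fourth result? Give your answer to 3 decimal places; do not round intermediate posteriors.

Each posterior becomes the prior for the next update.
After 'negative': P(carrier) = 0.15·0.5500 / (0.15·0.5500 + 0.7·0.4500) ≈ 0.2075
After 'positive': P(carrier) = 0.85·0.2075 / (0.85·0.2075 + 0.3·0.7925) ≈ 0.4260
After 'positive': P(carrier) = 0.85·0.4260 / (0.85·0.4260 + 0.3·0.5740) ≈ 0.6777
After 'negative': P(carrier) = 0.15·0.6777 / (0.15·0.6777 + 0.7·0.3223) ≈ 0.3106

0.311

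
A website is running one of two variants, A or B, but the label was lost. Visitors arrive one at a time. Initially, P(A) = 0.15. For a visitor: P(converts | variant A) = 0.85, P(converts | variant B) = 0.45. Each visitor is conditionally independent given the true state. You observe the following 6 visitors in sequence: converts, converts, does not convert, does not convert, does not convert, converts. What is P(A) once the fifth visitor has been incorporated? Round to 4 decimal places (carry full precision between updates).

After 'converts': P(A) = 0.85·0.1500 / (0.85·0.1500 + 0.45·0.8500) ≈ 0.2500
After 'converts': P(A) = 0.85·0.2500 / (0.85·0.2500 + 0.45·0.7500) ≈ 0.3864
After 'does not convert': P(A) = 0.15·0.3864 / (0.15·0.3864 + 0.55·0.6136) ≈ 0.1466
After 'does not convert': P(A) = 0.15·0.1466 / (0.15·0.1466 + 0.55·0.8534) ≈ 0.0447
After 'does not convert': P(A) = 0.15·0.0447 / (0.15·0.0447 + 0.55·0.9553) ≈ 0.0126

0.0126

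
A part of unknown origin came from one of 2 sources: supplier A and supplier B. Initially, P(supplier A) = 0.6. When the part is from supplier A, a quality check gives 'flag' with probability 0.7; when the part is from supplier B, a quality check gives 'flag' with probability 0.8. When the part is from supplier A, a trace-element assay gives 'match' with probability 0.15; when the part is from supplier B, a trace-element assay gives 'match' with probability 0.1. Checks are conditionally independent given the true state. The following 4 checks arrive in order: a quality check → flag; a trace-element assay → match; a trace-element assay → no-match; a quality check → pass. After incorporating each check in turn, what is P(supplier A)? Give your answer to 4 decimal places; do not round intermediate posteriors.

0.7361

After a quality check='flag': P(supplier A) = 0.7·0.6000 / (0.7·0.6000 + 0.8·0.4000) ≈ 0.5676
After a trace-element assay='match': P(supplier A) = 0.15·0.5676 / (0.15·0.5676 + 0.1·0.4324) ≈ 0.6632
After a trace-element assay='no-match': P(supplier A) = 0.85·0.6632 / (0.85·0.6632 + 0.9·0.3368) ≈ 0.6503
After a quality check='pass': P(supplier A) = 0.3·0.6503 / (0.3·0.6503 + 0.2·0.3497) ≈ 0.7361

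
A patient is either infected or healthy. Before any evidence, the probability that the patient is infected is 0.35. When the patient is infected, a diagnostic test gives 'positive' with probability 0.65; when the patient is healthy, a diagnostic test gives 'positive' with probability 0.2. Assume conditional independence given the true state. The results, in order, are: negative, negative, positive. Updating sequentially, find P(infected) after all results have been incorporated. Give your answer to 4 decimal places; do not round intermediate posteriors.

0.2509

Each posterior becomes the prior for the next update.
After 'negative': P(infected) = 0.35·0.3500 / (0.35·0.3500 + 0.8·0.6500) ≈ 0.1907
After 'negative': P(infected) = 0.35·0.1907 / (0.35·0.1907 + 0.8·0.8093) ≈ 0.0934
After 'positive': P(infected) = 0.65·0.0934 / (0.65·0.0934 + 0.2·0.9066) ≈ 0.2509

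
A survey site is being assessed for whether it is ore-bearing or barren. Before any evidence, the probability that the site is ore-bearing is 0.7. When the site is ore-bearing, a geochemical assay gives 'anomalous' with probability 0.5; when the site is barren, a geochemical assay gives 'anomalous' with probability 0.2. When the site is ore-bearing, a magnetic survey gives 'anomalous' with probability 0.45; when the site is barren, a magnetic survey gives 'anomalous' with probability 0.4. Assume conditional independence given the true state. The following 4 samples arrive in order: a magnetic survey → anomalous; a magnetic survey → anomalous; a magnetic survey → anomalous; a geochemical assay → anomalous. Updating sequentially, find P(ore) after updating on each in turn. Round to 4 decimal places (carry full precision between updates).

After a magnetic survey='anomalous': P(ore) = 0.45·0.7000 / (0.45·0.7000 + 0.4·0.3000) ≈ 0.7241
After a magnetic survey='anomalous': P(ore) = 0.45·0.7241 / (0.45·0.7241 + 0.4·0.2759) ≈ 0.7470
After a magnetic survey='anomalous': P(ore) = 0.45·0.7470 / (0.45·0.7470 + 0.4·0.2530) ≈ 0.7686
After a geochemical assay='anomalous': P(ore) = 0.5·0.7686 / (0.5·0.7686 + 0.2·0.2314) ≈ 0.8925

0.8925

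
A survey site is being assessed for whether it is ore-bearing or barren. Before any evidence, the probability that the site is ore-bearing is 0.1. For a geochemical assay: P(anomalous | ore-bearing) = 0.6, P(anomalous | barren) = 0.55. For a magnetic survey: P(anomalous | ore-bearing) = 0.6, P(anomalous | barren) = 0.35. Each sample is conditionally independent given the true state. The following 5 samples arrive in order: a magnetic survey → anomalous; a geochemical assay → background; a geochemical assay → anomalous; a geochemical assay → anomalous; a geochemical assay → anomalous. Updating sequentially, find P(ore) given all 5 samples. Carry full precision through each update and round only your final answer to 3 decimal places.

After a magnetic survey='anomalous': P(ore) = 0.6·0.1000 / (0.6·0.1000 + 0.35·0.9000) ≈ 0.1600
After a geochemical assay='background': P(ore) = 0.4·0.1600 / (0.4·0.1600 + 0.45·0.8400) ≈ 0.1448
After a geochemical assay='anomalous': P(ore) = 0.6·0.1448 / (0.6·0.1448 + 0.55·0.8552) ≈ 0.1559
After a geochemical assay='anomalous': P(ore) = 0.6·0.1559 / (0.6·0.1559 + 0.55·0.8441) ≈ 0.1677
After a geochemical assay='anomalous': P(ore) = 0.6·0.1677 / (0.6·0.1677 + 0.55·0.8323) ≈ 0.1802

0.180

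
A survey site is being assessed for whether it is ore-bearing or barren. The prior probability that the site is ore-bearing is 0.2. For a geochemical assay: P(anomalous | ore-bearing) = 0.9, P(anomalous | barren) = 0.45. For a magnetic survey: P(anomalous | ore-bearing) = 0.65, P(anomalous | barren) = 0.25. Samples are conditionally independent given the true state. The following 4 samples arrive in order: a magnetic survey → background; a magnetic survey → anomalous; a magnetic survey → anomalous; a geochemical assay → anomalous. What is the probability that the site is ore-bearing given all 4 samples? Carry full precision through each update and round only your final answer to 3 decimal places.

0.612

Each posterior becomes the prior for the next update.
After a magnetic survey='background': P(ore) = 0.35·0.2000 / (0.35·0.2000 + 0.75·0.8000) ≈ 0.1045
After a magnetic survey='anomalous': P(ore) = 0.65·0.1045 / (0.65·0.1045 + 0.25·0.8955) ≈ 0.2327
After a magnetic survey='anomalous': P(ore) = 0.65·0.2327 / (0.65·0.2327 + 0.25·0.7673) ≈ 0.4409
After a geochemical assay='anomalous': P(ore) = 0.9·0.4409 / (0.9·0.4409 + 0.45·0.5591) ≈ 0.6120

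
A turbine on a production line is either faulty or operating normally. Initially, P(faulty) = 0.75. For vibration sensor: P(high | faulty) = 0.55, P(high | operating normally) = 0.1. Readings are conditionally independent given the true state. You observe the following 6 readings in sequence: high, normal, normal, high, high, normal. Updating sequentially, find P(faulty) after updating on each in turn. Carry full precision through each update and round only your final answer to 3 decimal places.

After 'high': P(faulty) = 0.55·0.7500 / (0.55·0.7500 + 0.1·0.2500) ≈ 0.9429
After 'normal': P(faulty) = 0.45·0.9429 / (0.45·0.9429 + 0.9·0.0571) ≈ 0.8919
After 'normal': P(faulty) = 0.45·0.8919 / (0.45·0.8919 + 0.9·0.1081) ≈ 0.8049
After 'high': P(faulty) = 0.55·0.8049 / (0.55·0.8049 + 0.1·0.1951) ≈ 0.9578
After 'high': P(faulty) = 0.55·0.9578 / (0.55·0.9578 + 0.1·0.0422) ≈ 0.9920
After 'normal': P(faulty) = 0.45·0.9920 / (0.45·0.9920 + 0.9·0.0080) ≈ 0.9842

0.984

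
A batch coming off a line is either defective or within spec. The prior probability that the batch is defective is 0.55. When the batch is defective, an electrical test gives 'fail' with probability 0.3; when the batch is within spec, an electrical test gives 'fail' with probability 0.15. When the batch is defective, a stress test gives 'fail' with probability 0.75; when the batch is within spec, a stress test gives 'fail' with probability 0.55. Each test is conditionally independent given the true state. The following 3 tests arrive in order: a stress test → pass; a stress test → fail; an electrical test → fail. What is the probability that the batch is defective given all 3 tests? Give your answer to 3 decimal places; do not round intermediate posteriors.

After a stress test='pass': P(defective) = 0.25·0.5500 / (0.25·0.5500 + 0.45·0.4500) ≈ 0.4044
After a stress test='fail': P(defective) = 0.75·0.4044 / (0.75·0.4044 + 0.55·0.5956) ≈ 0.4808
After an electrical test='fail': P(defective) = 0.3·0.4808 / (0.3·0.4808 + 0.15·0.5192) ≈ 0.6494

0.649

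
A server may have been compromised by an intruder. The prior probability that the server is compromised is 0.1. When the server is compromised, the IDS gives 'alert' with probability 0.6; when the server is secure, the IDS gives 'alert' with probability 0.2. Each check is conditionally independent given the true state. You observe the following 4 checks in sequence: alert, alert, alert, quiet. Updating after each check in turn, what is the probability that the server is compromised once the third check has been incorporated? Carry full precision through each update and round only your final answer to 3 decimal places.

After 'alert': P(compromised) = 0.6·0.1000 / (0.6·0.1000 + 0.2·0.9000) ≈ 0.2500
After 'alert': P(compromised) = 0.6·0.2500 / (0.6·0.2500 + 0.2·0.7500) ≈ 0.5000
After 'alert': P(compromised) = 0.6·0.5000 / (0.6·0.5000 + 0.2·0.5000) ≈ 0.7500

0.750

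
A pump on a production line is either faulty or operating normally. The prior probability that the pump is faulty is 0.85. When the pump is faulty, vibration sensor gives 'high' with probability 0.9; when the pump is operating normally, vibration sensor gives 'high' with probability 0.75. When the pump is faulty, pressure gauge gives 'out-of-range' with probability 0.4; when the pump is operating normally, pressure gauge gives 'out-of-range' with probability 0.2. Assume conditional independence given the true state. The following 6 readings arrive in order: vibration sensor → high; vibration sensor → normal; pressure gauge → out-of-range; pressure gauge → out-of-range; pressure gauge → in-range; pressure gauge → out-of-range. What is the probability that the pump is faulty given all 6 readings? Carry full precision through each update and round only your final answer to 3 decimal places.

0.942

After vibration sensor='high': P(faulty) = 0.9·0.8500 / (0.9·0.8500 + 0.75·0.1500) ≈ 0.8718
After vibration sensor='normal': P(faulty) = 0.1·0.8718 / (0.1·0.8718 + 0.25·0.1282) ≈ 0.7312
After pressure gauge='out-of-range': P(faulty) = 0.4·0.7312 / (0.4·0.7312 + 0.2·0.2688) ≈ 0.8447
After pressure gauge='out-of-range': P(faulty) = 0.4·0.8447 / (0.4·0.8447 + 0.2·0.1553) ≈ 0.9158
After pressure gauge='in-range': P(faulty) = 0.6·0.9158 / (0.6·0.9158 + 0.8·0.0842) ≈ 0.8908
After pressure gauge='out-of-range': P(faulty) = 0.4·0.8908 / (0.4·0.8908 + 0.2·0.1092) ≈ 0.9423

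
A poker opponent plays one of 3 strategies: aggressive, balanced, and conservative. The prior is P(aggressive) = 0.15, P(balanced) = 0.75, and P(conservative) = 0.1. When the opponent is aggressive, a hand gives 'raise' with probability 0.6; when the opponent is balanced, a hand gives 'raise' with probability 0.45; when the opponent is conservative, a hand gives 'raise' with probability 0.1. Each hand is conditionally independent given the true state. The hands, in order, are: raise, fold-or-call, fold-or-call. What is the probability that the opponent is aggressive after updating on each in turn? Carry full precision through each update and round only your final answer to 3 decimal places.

0.116

Apply Bayes' rule sequentially, carrying P(aggressive) forward.
After 'raise': normaliser = 0.6·0.1500 + 0.45·0.7500 + 0.1·0.1000; P(aggressive) ≈ 0.2057, P(balanced) ≈ 0.7714, P(conservative) ≈ 0.0229
After 'fold-or-call': normaliser = 0.4·0.2057 + 0.55·0.7714 + 0.9·0.0229; P(aggressive) ≈ 0.1561, P(balanced) ≈ 0.8049, P(conservative) ≈ 0.0390
After 'fold-or-call': normaliser = 0.4·0.1561 + 0.55·0.8049 + 0.9·0.0390; P(aggressive) ≈ 0.1156, P(balanced) ≈ 0.8194, P(conservative) ≈ 0.0650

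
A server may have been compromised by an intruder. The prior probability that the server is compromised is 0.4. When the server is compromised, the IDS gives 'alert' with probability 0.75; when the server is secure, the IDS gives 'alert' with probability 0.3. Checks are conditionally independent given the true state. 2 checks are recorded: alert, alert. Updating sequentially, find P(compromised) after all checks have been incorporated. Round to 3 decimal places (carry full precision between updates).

0.806

After 'alert': P(compromised) = 0.75·0.4000 / (0.75·0.4000 + 0.3·0.6000) ≈ 0.6250
After 'alert': P(compromised) = 0.75·0.6250 / (0.75·0.6250 + 0.3·0.3750) ≈ 0.8065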